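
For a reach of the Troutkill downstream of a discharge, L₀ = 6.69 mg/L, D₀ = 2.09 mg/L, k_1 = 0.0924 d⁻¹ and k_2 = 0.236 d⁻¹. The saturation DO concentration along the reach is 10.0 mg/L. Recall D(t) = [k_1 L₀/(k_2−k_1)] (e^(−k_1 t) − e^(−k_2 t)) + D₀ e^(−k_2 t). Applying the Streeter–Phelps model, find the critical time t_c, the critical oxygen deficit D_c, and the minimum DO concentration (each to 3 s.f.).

With k_2/k_1 = 2.554 and 1 − D₀(k_2−k_1)/(k_1 L₀) = 0.5145,
t_c = ln(2.554 × 0.5145) / (0.236 − 0.0924) = ln(1.314) / 0.1436 = 0.2731/0.1436 = 1.902 d.
D_c = (k_1/k_2) L₀ e^(−k_1 t_c) = (0.0924/0.236) × 6.69 × e^(−0.0924×1.902) = 0.3915 × 6.69 × 0.8388 = 2.197 mg/L.
Minimum DO = C_s − D_c = 10.0 − 2.197 = 7.803 mg/L.

t_c ≈ 1.90 d; D_c ≈ 2.20 mg/L; min DO ≈ 7.80 mg/L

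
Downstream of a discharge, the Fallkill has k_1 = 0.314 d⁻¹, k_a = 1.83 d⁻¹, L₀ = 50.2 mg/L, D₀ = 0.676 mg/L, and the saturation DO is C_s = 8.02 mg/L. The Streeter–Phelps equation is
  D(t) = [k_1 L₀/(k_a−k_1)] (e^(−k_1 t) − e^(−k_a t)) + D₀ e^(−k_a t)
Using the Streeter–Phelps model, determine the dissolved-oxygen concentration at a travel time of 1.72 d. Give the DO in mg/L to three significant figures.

DO ≈ 2.38 mg/L

k_1 L₀/(k_a−k_1) = 0.314×50.2/(1.83−0.314) = 15.76/1.516 = 10.40 mg/L.
e^(−k_1 t) = e^(−0.314×1.720) = 0.5827; e^(−k_a t) = e^(−1.83×1.720) = 0.04296.
D = 10.40 × (0.5827 − 0.04296) + 0.676 × 0.04296 = 5.612 + 0.02904 = 5.641 mg/L.
DO = C_s − D = 8.02 − 5.641 = 2.379 mg/L.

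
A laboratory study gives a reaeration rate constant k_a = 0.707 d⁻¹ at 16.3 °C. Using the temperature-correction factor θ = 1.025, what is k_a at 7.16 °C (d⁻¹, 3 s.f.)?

k_a ≈ 0.564 d⁻¹

k_a(T₂) = k_a(T₁) · θ^(T₂−T₁) = 0.707 × 1.025^(7.16−16.3)
= 0.707 × 1.025^-9.14 = 0.707 × 0.7980 = 0.5642 d⁻¹.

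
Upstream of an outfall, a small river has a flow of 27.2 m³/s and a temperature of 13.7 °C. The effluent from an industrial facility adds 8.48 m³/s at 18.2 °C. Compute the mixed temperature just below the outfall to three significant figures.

Flow-weighted mixing: C = (Q_r C_r + Q_w C_w)/(Q_r + Q_w)
= (27.2×13.7 + 8.48×18.2)/(27.2 + 8.48) = 527.0/35.68 = 14.77 °C.

14.8 °C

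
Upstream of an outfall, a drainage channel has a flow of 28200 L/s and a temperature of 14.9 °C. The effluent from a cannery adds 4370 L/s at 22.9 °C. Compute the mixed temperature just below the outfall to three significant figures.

Flow-weighted mixing: C = (Q_r C_r + Q_w C_w)/(Q_r + Q_w)
= (28200×14.9 + 4370×22.9)/(28200 + 4370) = 520300/32570 = 15.97 °C.

16.0 °C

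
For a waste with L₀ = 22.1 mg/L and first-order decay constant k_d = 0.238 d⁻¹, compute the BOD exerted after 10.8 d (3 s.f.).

y ≈ 20.4 mg/L

y_t = L₀(1 − e^(−k_d t)) = 22.1 × (1 − e^(−0.238×10.8))
= 22.1 × (1 − 0.07650) = 22.1 × 0.9235 = 20.41 mg/L.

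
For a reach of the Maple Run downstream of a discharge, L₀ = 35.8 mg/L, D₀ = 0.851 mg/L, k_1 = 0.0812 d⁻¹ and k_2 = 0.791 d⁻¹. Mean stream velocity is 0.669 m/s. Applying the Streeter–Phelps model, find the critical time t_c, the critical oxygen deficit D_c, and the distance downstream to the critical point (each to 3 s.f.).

At the critical point dD/dt = 0, so k_1 L₀ e^(−k_1 t) = k_2 D. Substituting D(t) from the Streeter–Phelps equation and solving for t gives
t_c = ln[(k_2/k_1)(1 − D₀(k_2−k_1)/(k_1 L₀))] / (k_2−k_1).
Here k_2−k_1 = 0.7098 d⁻¹ and 1 − D₀(k_2−k_1)/(k_1 L₀) = 1 − 0.851×0.7098/(0.0812×35.8) = 0.7922, so
t_c = ln(9.741 × 0.7922) / 0.7098 = 2.043 / 0.7098 = 2.879 d.
L(t_c) = L₀ e^(−k_1 t_c) = 35.8 × 0.7915 = 28.34 mg/L, and at the critical point k_2 D_c = k_1 L, so D_c = (0.0812/0.791) × 28.34 = 2.909 mg/L.
x_c = v t_c = 0.669 m/s × 2.879 d × 86400 s/d = 166400 m ≈ 166 km.

t_c ≈ 2.88 d; D_c ≈ 2.91 mg/L; x_c ≈ 166 km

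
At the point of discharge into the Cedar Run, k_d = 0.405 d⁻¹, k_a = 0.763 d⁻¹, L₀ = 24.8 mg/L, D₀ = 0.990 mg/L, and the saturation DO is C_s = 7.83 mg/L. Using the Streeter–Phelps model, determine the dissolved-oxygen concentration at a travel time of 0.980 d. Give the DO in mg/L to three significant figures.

DO ≈ 1.78 mg/L

k_d L₀/(k_a−k_d) = 0.405×24.8/(0.763−0.405) = 10.04/0.3580 = 28.06 mg/L.
e^(−k_d t) = e^(−0.405×0.9800) = 0.6724; e^(−k_a t) = e^(−0.763×0.9800) = 0.4734.
D = 28.06 × (0.6724 − 0.4734) + 0.990 × 0.4734 = 5.582 + 0.4687 = 6.051 mg/L.
DO = C_s − D = 7.83 − 6.051 = 1.779 mg/L.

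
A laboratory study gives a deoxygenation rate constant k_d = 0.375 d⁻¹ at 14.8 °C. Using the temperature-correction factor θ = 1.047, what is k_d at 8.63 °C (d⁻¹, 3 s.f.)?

k_d ≈ 0.282 d⁻¹

k_d(T₂) = k_d(T₁) · θ^(T₂−T₁) = 0.375 × 1.047^(8.63−14.8)
= 0.375 × 1.047^-6.17 = 0.375 × 0.7532 = 0.2825 d⁻¹.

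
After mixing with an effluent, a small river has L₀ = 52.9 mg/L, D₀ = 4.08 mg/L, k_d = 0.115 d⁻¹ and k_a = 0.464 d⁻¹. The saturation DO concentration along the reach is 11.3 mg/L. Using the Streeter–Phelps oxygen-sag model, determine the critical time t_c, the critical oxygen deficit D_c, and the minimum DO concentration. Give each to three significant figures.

t_c ≈ 3.23 d; D_c ≈ 9.04 mg/L; min DO ≈ 2.26 mg/L

At the critical point dD/dt = 0, so k_d L₀ e^(−k_d t) = k_a D. Substituting D(t) from the Streeter–Phelps equation and solving for t gives
t_c = ln[(k_a/k_d)(1 − D₀(k_a−k_d)/(k_d L₀))] / (k_a−k_d).
Here k_a−k_d = 0.3490 d⁻¹ and 1 − D₀(k_a−k_d)/(k_d L₀) = 1 − 4.08×0.3490/(0.115×52.9) = 0.7659, so
t_c = ln(4.035 × 0.7659) / 0.3490 = 1.128 / 0.3490 = 3.233 d.
L(t_c) = L₀ e^(−k_d t_c) = 52.9 × 0.6895 = 36.47 mg/L, and at the critical point k_a D_c = k_d L, so D_c = (0.115/0.464) × 36.47 = 9.040 mg/L.
Minimum DO = C_s − D_c = 11.3 − 9.040 = 2.260 mg/L.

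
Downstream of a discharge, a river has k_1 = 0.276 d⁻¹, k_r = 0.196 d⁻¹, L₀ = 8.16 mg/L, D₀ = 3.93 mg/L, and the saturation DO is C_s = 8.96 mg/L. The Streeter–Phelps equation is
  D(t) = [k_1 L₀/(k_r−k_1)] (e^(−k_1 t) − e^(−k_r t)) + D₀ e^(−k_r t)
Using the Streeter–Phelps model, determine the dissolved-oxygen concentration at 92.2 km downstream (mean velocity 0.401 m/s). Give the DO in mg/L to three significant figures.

Travel time t = x/v = 92.2 km / (0.401 m/s) = 92200 m / 0.401 m/s = 229900 s = 2.661 d.
k_1 L₀/(k_r−k_1) = 0.276×8.16/(0.196−0.276) = 2.252/-0.08000 = -28.15 mg/L.
e^(−k_1 t) = e^(−0.276×2.661) = 0.4798; e^(−k_r t) = e^(−0.196×2.661) = 0.5936.
D = -28.15 × (0.4798 − 0.5936) + 3.93 × 0.5936 = 3.204 + 2.333 = 5.537 mg/L.
DO = C_s − D = 8.96 − 5.537 = 3.423 mg/L.

DO ≈ 3.42 mg/L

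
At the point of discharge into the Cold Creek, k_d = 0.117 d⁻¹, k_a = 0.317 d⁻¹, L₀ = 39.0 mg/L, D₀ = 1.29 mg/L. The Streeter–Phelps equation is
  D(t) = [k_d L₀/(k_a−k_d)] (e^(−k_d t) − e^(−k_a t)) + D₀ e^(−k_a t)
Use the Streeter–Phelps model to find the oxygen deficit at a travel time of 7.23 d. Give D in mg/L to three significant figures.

D ≈ 7.62 mg/L

k_d L₀/(k_a−k_d) = 0.117×39.0/(0.317−0.117) = 4.563/0.2000 = 22.82 mg/L.
e^(−k_d t) = e^(−0.117×7.230) = 0.4292; e^(−k_a t) = e^(−0.317×7.230) = 0.1011.
D = 22.82 × (0.4292 − 0.1011) + 1.29 × 0.1011 = 7.485 + 0.1304 = 7.616 mg/L.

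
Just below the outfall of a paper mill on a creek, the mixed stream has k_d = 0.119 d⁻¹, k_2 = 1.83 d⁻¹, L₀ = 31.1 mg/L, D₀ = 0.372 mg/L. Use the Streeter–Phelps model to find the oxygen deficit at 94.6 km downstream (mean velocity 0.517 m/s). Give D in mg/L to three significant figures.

D ≈ 1.64 mg/L

Travel time t = x/v = 94.6 km / (0.517 m/s) = 94600 m / 0.517 m/s = 183000 s = 2.118 d.
k_d L₀/(k_2−k_d) = 0.119×31.1/(1.83−0.119) = 3.701/1.711 = 2.163 mg/L.
e^(−k_d t) = e^(−0.119×2.118) = 0.7772; e^(−k_2 t) = e^(−1.83×2.118) = 0.02074.
D = 2.163 × (0.7772 − 0.02074) + 0.372 × 0.02074 = 1.636 + 0.007716 = 1.644 mg/L.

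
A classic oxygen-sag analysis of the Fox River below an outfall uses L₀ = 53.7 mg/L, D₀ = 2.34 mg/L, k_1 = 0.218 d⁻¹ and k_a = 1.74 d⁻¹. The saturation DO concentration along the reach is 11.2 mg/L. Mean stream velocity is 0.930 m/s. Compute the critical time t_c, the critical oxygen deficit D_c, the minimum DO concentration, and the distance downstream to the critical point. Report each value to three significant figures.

t_c ≈ 1.13 d; D_c ≈ 5.26 mg/L; min DO ≈ 5.94 mg/L; x_c ≈ 90.5 km

At the critical point dD/dt = 0, so k_1 L₀ e^(−k_1 t) = k_a D. Substituting D(t) from the Streeter–Phelps equation and solving for t gives
t_c = ln[(k_a/k_1)(1 − D₀(k_a−k_1)/(k_1 L₀))] / (k_a−k_1).
Here k_a−k_1 = 1.522 d⁻¹ and 1 − D₀(k_a−k_1)/(k_1 L₀) = 1 − 2.34×1.522/(0.218×53.7) = 0.6958, so
t_c = ln(7.982 × 0.6958) / 1.522 = 1.714 / 1.522 = 1.126 d.
D_c = (k_1/k_a) L₀ e^(−k_1 t_c) = (0.218/1.74) × 53.7 × e^(−0.218×1.126) = 0.1253 × 53.7 × 0.7823 = 5.263 mg/L.
Minimum DO = C_s − D_c = 11.2 − 5.263 = 5.937 mg/L.
x_c = v t_c = 0.930 m/s × 1.126 d × 86400 s/d = 90510 m ≈ 90.5 km.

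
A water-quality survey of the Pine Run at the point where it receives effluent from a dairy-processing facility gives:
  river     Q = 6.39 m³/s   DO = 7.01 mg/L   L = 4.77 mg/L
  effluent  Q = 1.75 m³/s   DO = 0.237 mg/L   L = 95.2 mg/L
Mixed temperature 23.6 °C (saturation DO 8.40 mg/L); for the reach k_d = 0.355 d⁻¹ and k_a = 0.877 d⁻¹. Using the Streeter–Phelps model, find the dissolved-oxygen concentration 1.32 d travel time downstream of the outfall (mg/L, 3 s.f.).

Mixed DO = (6.39×7.01 + 1.75×0.237)/(6.39+1.75) = 45.21/8.140 = 5.554 mg/L.
Mixed L₀ = (6.39×4.77 + 1.75×95.2)/(8.140) = 197.1/8.140 = 24.21 mg/L.
Initial deficit D₀ = C_s − DO₀ = 8.40 − 5.554 = 2.846 mg/L.
D(1.32) = [0.355×24.21/(0.877−0.355)](e^(−0.355×1.32) − e^(−0.877×1.32)) + 2.846 e^(−0.877×1.32)
= 16.47 × (0.6259 − 0.3142) + 2.846 × 0.3142 = 6.026 mg/L.
DO = 8.40 − 6.026 = 2.374 mg/L.

DO ≈ 2.37 mg/L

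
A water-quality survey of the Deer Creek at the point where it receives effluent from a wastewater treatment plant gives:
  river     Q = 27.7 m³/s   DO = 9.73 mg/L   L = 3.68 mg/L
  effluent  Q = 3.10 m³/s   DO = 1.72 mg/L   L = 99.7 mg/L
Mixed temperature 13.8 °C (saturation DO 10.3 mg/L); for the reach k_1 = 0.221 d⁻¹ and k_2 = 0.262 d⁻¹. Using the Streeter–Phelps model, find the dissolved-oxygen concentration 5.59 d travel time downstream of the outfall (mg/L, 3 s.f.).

Mixed DO = (27.7×9.73 + 3.10×1.72)/(27.7+3.10) = 274.9/30.80 = 8.924 mg/L.
Mixed L₀ = (27.7×3.68 + 3.10×99.7)/(30.80) = 411.0/30.80 = 13.34 mg/L.
Initial deficit D₀ = C_s − DO₀ = 10.3 − 8.924 = 1.376 mg/L.
D(5.59) = [0.221×13.34/(0.262−0.221)](e^(−0.221×5.59) − e^(−0.262×5.59)) + 1.376 e^(−0.262×5.59)
= 71.93 × (0.2907 − 0.2312) + 1.376 × 0.2312 = 4.601 mg/L.
DO = 10.3 − 4.601 = 5.699 mg/L.

DO ≈ 5.70 mg/L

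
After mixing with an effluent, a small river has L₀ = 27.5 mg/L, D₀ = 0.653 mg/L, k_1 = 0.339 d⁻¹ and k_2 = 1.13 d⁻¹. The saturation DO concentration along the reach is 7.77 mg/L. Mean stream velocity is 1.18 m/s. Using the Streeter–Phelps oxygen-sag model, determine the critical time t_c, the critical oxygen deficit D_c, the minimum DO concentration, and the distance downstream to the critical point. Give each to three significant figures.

With k_2/k_1 = 3.333 and 1 − D₀(k_2−k_1)/(k_1 L₀) = 0.9446,
t_c = ln(3.333 × 0.9446) / (1.13 − 0.339) = ln(3.149) / 0.7910 = 1.147/0.7910 = 1.450 d.
D_c = (k_1/k_2) L₀ e^(−k_1 t_c) = (0.339/1.13) × 27.5 × e^(−0.339×1.450) = 0.3000 × 27.5 × 0.6117 = 5.046 mg/L.
Minimum DO = C_s − D_c = 7.77 − 5.046 = 2.724 mg/L.
x_c = v t_c = 1.18 m/s × 1.450 d × 86400 s/d = 147800 m ≈ 148 km.

t_c ≈ 1.45 d; D_c ≈ 5.05 mg/L; min DO ≈ 2.72 mg/L; x_c ≈ 148 km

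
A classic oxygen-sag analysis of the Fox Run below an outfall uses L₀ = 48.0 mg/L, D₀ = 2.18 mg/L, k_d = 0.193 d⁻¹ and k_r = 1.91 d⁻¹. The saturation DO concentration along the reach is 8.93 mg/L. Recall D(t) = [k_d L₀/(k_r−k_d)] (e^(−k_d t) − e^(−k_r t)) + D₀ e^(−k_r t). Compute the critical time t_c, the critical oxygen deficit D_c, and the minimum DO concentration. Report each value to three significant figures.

t_c ≈ 1.03 d; D_c ≈ 3.97 mg/L; min DO ≈ 4.96 mg/L

With k_r/k_d = 9.896 and 1 − D₀(k_r−k_d)/(k_d L₀) = 0.5960,
t_c = ln(9.896 × 0.5960) / (1.91 − 0.193) = ln(5.898) / 1.717 = 1.775/1.717 = 1.034 d.
D_c = (k_d/k_r) L₀ e^(−k_d t_c) = (0.193/1.91) × 48.0 × e^(−0.193×1.034) = 0.1010 × 48.0 × 0.8192 = 3.973 mg/L.
Minimum DO = C_s − D_c = 8.93 − 3.973 = 4.957 mg/L.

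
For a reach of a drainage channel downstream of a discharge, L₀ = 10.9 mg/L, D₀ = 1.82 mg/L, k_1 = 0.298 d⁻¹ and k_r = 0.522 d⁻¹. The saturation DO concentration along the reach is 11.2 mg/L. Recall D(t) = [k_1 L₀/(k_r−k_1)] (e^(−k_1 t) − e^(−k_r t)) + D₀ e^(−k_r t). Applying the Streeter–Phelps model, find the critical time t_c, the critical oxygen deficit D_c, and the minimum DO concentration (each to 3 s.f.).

With k_r/k_1 = 1.752 and 1 − D₀(k_r−k_1)/(k_1 L₀) = 0.8745,
t_c = ln(1.752 × 0.8745) / (0.522 − 0.298) = ln(1.532) / 0.2240 = 0.4265/0.2240 = 1.904 d.
L(t_c) = L₀ e^(−k_1 t_c) = 10.9 × 0.5670 = 6.181 mg/L, and at the critical point k_r D_c = k_1 L, so D_c = (0.298/0.522) × 6.181 = 3.528 mg/L.
Minimum DO = C_s − D_c = 11.2 − 3.528 = 7.672 mg/L.

t_c ≈ 1.90 d; D_c ≈ 3.53 mg/L; min DO ≈ 7.67 mg/L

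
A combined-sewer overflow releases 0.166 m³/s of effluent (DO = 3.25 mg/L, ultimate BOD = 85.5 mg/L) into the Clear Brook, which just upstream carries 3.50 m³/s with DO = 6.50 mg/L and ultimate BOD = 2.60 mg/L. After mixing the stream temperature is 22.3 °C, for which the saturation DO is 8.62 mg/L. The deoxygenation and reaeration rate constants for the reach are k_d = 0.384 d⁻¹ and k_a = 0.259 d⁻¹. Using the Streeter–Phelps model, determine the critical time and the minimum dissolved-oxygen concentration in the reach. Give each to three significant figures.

Mixed DO = (3.50×6.50 + 0.166×3.25)/(3.50+0.166) = 23.29/3.666 = 6.353 mg/L.
Mixed L₀ = (3.50×2.60 + 0.166×85.5)/(3.666) = 23.29/3.666 = 6.354 mg/L.
Initial deficit D₀ = C_s − DO₀ = 8.62 − 6.353 = 2.267 mg/L.
t_c = (1/-0.1250) ln[(0.259/0.384)(1 − 2.267×-0.1250/(0.384×6.354))] = -8.000 × ln(0.7528) = 2.271 d.
D_c = (0.384/0.259) × 6.354 × e^(−0.384×2.271) = 1.483 × 6.354 × 0.4180 = 3.938 mg/L.
Minimum DO = 8.62 − 3.938 = 4.682 mg/L.

t_c ≈ 2.27 d; minimum DO ≈ 4.68 mg/L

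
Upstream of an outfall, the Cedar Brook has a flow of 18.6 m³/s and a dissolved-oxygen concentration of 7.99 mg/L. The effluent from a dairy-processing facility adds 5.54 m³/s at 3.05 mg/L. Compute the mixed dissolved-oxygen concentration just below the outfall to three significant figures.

Flow-weighted mixing: C = (Q_r C_r + Q_w C_w)/(Q_r + Q_w)
= (18.6×7.99 + 5.54×3.05)/(18.6 + 5.54) = 165.5/24.14 = 6.856 mg/L.

6.86 mg/L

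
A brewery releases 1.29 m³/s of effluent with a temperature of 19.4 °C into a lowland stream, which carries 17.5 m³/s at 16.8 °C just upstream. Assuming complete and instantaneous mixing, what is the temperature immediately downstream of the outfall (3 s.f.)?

17.0 °C

Flow-weighted mixing: C = (Q_r C_r + Q_w C_w)/(Q_r + Q_w)
= (17.5×16.8 + 1.29×19.4)/(17.5 + 1.29) = 319.0/18.79 = 16.98 °C.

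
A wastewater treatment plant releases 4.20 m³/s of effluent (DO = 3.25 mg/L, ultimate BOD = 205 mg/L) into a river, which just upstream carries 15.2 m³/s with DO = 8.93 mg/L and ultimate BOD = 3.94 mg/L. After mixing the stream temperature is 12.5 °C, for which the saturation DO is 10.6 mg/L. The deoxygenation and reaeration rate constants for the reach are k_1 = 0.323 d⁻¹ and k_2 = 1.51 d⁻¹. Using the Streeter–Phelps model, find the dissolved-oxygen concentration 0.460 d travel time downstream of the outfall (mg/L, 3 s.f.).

Mixed DO = (15.2×8.93 + 4.20×3.25)/(15.2+4.20) = 149.4/19.40 = 7.700 mg/L.
Mixed L₀ = (15.2×3.94 + 4.20×205)/(19.40) = 920.9/19.40 = 47.47 mg/L.
Initial deficit D₀ = C_s − DO₀ = 10.6 − 7.700 = 2.900 mg/L.
D(0.460) = [0.323×47.47/(1.51−0.323)](e^(−0.323×0.460) − e^(−1.51×0.460)) + 2.900 e^(−1.51×0.460)
= 12.92 × (0.8619 − 0.4993) + 2.900 × 0.4993 = 6.132 mg/L.
DO = 10.6 − 6.132 = 4.468 mg/L.

DO ≈ 4.47 mg/L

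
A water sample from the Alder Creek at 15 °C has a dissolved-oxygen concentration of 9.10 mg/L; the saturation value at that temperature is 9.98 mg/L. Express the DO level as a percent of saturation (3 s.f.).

% saturation = C/C_s × 100 = 9.10/9.98 × 100 = 91.2 %.

91.2 % saturation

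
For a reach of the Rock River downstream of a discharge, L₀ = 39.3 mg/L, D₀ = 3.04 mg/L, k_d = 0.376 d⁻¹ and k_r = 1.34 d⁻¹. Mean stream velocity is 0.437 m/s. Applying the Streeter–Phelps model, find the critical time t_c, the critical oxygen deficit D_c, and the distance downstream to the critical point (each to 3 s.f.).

With k_r/k_d = 3.564 and 1 − D₀(k_r−k_d)/(k_d L₀) = 0.8017,
t_c = ln(3.564 × 0.8017) / (1.34 − 0.376) = ln(2.857) / 0.9640 = 1.050/0.9640 = 1.089 d.
L(t_c) = L₀ e^(−k_d t_c) = 39.3 × 0.6640 = 26.10 mg/L, and at the critical point k_r D_c = k_d L, so D_c = (0.376/1.34) × 26.10 = 7.322 mg/L.
x_c = v t_c = 0.437 m/s × 1.089 d × 86400 s/d = 41120 m ≈ 41.1 km.

t_c ≈ 1.09 d; D_c ≈ 7.32 mg/L; x_c ≈ 41.1 km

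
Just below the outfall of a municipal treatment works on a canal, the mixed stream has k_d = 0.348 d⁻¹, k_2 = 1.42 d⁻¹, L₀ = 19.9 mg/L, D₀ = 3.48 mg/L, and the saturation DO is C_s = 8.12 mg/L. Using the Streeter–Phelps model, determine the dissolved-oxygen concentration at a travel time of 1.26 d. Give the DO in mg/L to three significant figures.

k_d L₀/(k_2−k_d) = 0.348×19.9/(1.42−0.348) = 6.925/1.072 = 6.460 mg/L.
e^(−k_d t) = e^(−0.348×1.260) = 0.6450; e^(−k_2 t) = e^(−1.42×1.260) = 0.1671.
D = 6.460 × (0.6450 − 0.1671) + 3.48 × 0.1671 = 3.087 + 0.5815 = 3.669 mg/L.
DO = C_s − D = 8.12 − 3.669 = 4.451 mg/L.

DO ≈ 4.45 mg/L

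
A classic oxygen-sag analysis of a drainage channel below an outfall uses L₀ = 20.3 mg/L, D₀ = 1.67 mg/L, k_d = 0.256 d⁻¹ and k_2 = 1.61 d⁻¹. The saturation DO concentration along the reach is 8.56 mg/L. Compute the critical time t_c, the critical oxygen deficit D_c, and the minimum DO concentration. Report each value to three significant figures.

At the critical point dD/dt = 0, so k_d L₀ e^(−k_d t) = k_2 D. Substituting D(t) from the Streeter–Phelps equation and solving for t gives
t_c = ln[(k_2/k_d)(1 − D₀(k_2−k_d)/(k_d L₀))] / (k_2−k_d).
Here k_2−k_d = 1.354 d⁻¹ and 1 − D₀(k_2−k_d)/(k_d L₀) = 1 − 1.67×1.354/(0.256×20.3) = 0.5649, so
t_c = ln(6.289 × 0.5649) / 1.354 = 1.268 / 1.354 = 0.9363 d.
L(t_c) = L₀ e^(−k_d t_c) = 20.3 × 0.7869 = 15.97 mg/L, and at the critical point k_2 D_c = k_d L, so D_c = (0.256/1.61) × 15.97 = 2.540 mg/L.
Minimum DO = C_s − D_c = 8.56 − 2.540 = 6.020 mg/L.

t_c ≈ 0.936 d; D_c ≈ 2.54 mg/L; min DO ≈ 6.02 mg/L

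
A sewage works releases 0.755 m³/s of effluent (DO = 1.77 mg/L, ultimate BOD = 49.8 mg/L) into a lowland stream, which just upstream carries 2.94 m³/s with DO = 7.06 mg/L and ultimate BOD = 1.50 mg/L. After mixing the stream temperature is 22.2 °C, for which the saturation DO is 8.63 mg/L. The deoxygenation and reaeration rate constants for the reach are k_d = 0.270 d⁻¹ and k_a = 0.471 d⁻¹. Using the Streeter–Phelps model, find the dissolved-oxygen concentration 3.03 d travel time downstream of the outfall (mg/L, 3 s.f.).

Mixed DO = (2.94×7.06 + 0.755×1.77)/(2.94+0.755) = 22.09/3.695 = 5.979 mg/L.
Mixed L₀ = (2.94×1.50 + 0.755×49.8)/(3.695) = 42.01/3.695 = 11.37 mg/L.
Initial deficit D₀ = C_s − DO₀ = 8.63 − 5.979 = 2.651 mg/L.
D(3.03) = [0.270×11.37/(0.471−0.270)](e^(−0.270×3.03) − e^(−0.471×3.03)) + 2.651 e^(−0.471×3.03)
= 15.27 × (0.4413 − 0.2400) + 2.651 × 0.2400 = 3.710 mg/L.
DO = 8.63 − 3.710 = 4.920 mg/L.

DO ≈ 4.92 mg/L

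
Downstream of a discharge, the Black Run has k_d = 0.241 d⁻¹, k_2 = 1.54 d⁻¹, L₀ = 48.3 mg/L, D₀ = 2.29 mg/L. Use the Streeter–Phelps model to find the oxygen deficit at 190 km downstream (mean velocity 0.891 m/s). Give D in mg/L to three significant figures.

D ≈ 4.79 mg/L

Travel time t = x/v = 190 km / (0.891 m/s) = 190000 m / 0.891 m/s = 213200 s = 2.468 d.
k_d L₀/(k_2−k_d) = 0.241×48.3/(1.54−0.241) = 11.64/1.299 = 8.961 mg/L.
e^(−k_d t) = e^(−0.241×2.468) = 0.5517; e^(−k_2 t) = e^(−1.54×2.468) = 0.02235.
D = 8.961 × (0.5517 − 0.02235) + 2.29 × 0.02235 = 4.743 + 0.05118 = 4.794 mg/L.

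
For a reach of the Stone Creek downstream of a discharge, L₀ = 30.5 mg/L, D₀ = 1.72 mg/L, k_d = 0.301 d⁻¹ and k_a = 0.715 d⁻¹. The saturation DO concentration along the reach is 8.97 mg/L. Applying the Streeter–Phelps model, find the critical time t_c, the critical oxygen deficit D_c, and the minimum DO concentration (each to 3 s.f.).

At the critical point dD/dt = 0, so k_d L₀ e^(−k_d t) = k_a D. Substituting D(t) from the Streeter–Phelps equation and solving for t gives
t_c = ln[(k_a/k_d)(1 − D₀(k_a−k_d)/(k_d L₀))] / (k_a−k_d).
Here k_a−k_d = 0.4140 d⁻¹ and 1 − D₀(k_a−k_d)/(k_d L₀) = 1 − 1.72×0.4140/(0.301×30.5) = 0.9224, so
t_c = ln(2.375 × 0.9224) / 0.4140 = 0.7844 / 0.4140 = 1.895 d.
D_c = (k_d/k_a) L₀ e^(−k_d t_c) = (0.301/0.715) × 30.5 × e^(−0.301×1.895) = 0.4210 × 30.5 × 0.5653 = 7.259 mg/L.
Minimum DO = C_s − D_c = 8.97 − 7.259 = 1.711 mg/L.

t_c ≈ 1.89 d; D_c ≈ 7.26 mg/L; min DO ≈ 1.71 mg/L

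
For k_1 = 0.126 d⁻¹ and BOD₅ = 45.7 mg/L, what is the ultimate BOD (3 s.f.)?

BOD₅ = L₀(1 − e^(−5k_1)) ⇒ L₀ = BOD₅ / (1 − e^(−5×0.126))
= 45.7 / (1 − 0.5326) = 45.7 / 0.4674 = 97.77 mg/L.

L₀ ≈ 97.8 mg/L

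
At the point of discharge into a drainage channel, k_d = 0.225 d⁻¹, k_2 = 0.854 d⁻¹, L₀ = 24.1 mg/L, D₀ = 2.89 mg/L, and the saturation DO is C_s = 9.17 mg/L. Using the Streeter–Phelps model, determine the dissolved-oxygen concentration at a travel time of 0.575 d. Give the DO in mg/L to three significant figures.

DO ≈ 5.10 mg/L

k_d L₀/(k_2−k_d) = 0.225×24.1/(0.854−0.225) = 5.423/0.6290 = 8.621 mg/L.
e^(−k_d t) = e^(−0.225×0.5750) = 0.8786; e^(−k_2 t) = e^(−0.854×0.5750) = 0.6120.
D = 8.621 × (0.8786 − 0.6120) + 2.89 × 0.6120 = 2.299 + 1.769 = 4.067 mg/L.
DO = C_s − D = 9.17 − 4.067 = 5.103 mg/L.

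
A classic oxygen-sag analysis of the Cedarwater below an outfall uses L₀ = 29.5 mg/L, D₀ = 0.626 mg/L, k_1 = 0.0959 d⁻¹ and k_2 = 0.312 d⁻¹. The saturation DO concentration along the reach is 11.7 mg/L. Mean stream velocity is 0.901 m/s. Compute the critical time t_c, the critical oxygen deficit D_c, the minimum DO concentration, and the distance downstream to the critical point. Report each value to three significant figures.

With k_2/k_1 = 3.253 and 1 − D₀(k_2−k_1)/(k_1 L₀) = 0.9522,
t_c = ln(3.253 × 0.9522) / (0.312 − 0.0959) = ln(3.098) / 0.2161 = 1.131/0.2161 = 5.232 d.
D_c = (k_1/k_2) L₀ e^(−k_1 t_c) = (0.0959/0.312) × 29.5 × e^(−0.0959×5.232) = 0.3074 × 29.5 × 0.6055 = 5.490 mg/L.
Minimum DO = C_s − D_c = 11.7 − 5.490 = 6.210 mg/L.
x_c = v t_c = 0.901 m/s × 5.232 d × 86400 s/d = 407300 m ≈ 407 km.

t_c ≈ 5.23 d; D_c ≈ 5.49 mg/L; min DO ≈ 6.21 mg/L; x_c ≈ 407 km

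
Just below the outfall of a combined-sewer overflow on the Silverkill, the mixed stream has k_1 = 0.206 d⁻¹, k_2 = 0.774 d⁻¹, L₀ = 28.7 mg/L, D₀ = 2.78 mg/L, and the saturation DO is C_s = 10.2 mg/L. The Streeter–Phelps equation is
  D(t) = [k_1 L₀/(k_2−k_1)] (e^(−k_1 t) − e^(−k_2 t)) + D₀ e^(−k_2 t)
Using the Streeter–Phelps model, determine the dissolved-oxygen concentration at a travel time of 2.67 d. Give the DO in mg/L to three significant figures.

DO ≈ 5.16 mg/L

k_1 L₀/(k_2−k_1) = 0.206×28.7/(0.774−0.206) = 5.912/0.5680 = 10.41 mg/L.
e^(−k_1 t) = e^(−0.206×2.670) = 0.5769; e^(−k_2 t) = e^(−0.774×2.670) = 0.1266.
D = 10.41 × (0.5769 − 0.1266) + 2.78 × 0.1266 = 4.687 + 0.3520 = 5.039 mg/L.
DO = C_s − D = 10.2 − 5.039 = 5.161 mg/L.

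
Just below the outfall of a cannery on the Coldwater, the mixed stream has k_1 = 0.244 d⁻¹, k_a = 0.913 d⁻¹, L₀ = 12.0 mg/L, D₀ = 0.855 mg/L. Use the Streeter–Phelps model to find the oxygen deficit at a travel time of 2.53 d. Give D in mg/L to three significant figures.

D ≈ 2.01 mg/L

k_1 L₀/(k_a−k_1) = 0.244×12.0/(0.913−0.244) = 2.928/0.6690 = 4.377 mg/L.
e^(−k_1 t) = e^(−0.244×2.530) = 0.5394; e^(−k_a t) = e^(−0.913×2.530) = 0.09927.
D = 4.377 × (0.5394 − 0.09927) + 0.855 × 0.09927 = 1.926 + 0.08488 = 2.011 mg/L.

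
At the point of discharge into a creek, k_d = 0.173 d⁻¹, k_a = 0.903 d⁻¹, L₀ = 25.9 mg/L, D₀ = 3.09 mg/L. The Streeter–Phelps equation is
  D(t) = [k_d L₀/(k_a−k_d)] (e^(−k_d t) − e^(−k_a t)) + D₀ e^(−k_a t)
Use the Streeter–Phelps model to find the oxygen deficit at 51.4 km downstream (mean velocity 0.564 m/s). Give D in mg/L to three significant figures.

Travel time t = x/v = 51.4 km / (0.564 m/s) = 51400 m / 0.564 m/s = 91130 s = 1.055 d.
k_d L₀/(k_a−k_d) = 0.173×25.9/(0.903−0.173) = 4.481/0.7300 = 6.138 mg/L.
e^(−k_d t) = e^(−0.173×1.055) = 0.8332; e^(−k_a t) = e^(−0.903×1.055) = 0.3858.
D = 6.138 × (0.8332 − 0.3858) + 3.09 × 0.3858 = 2.746 + 1.192 = 3.938 mg/L.

D ≈ 3.94 mg/L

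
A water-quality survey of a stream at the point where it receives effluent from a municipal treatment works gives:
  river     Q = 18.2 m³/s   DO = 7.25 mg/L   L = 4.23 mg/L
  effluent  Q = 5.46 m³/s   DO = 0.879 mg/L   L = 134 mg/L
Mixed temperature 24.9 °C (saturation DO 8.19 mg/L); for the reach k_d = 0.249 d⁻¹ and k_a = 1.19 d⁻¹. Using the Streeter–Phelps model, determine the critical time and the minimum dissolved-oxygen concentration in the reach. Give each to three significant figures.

Mixed DO = (18.2×7.25 + 5.46×0.879)/(18.2+5.46) = 136.7/23.66 = 5.780 mg/L.
Mixed L₀ = (18.2×4.23 + 5.46×134)/(23.66) = 808.6/23.66 = 34.18 mg/L.
Initial deficit D₀ = C_s − DO₀ = 8.19 − 5.780 = 2.410 mg/L.
t_c = (1/0.9410) ln[(1.19/0.249)(1 − 2.410×0.9410/(0.249×34.18))] = 1.063 × ln(3.505) = 1.333 d.
D_c = (0.249/1.19) × 34.18 × e^(−0.249×1.333) = 0.2092 × 34.18 × 0.7176 = 5.131 mg/L.
Minimum DO = 8.19 − 5.131 = 3.059 mg/L.

t_c ≈ 1.33 d; minimum DO ≈ 3.06 mg/L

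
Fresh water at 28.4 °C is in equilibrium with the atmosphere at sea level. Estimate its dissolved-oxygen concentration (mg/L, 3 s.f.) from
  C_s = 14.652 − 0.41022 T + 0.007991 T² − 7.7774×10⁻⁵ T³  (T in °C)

C_s ≈ 7.67 mg/L

C_s = 14.652 − 0.41022×28.4 + 0.007991×28.4² − 7.7774×10⁻⁵×28.4³ = 7.665 mg/L.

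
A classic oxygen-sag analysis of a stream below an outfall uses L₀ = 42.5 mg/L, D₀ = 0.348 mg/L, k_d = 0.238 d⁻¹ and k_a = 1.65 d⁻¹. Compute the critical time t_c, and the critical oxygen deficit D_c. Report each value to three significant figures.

t_c ≈ 1.34 d; D_c ≈ 4.46 mg/L

With k_a/k_d = 6.933 and 1 − D₀(k_a−k_d)/(k_d L₀) = 0.9514,
t_c = ln(6.933 × 0.9514) / (1.65 − 0.238) = ln(6.596) / 1.412 = 1.886/1.412 = 1.336 d.
D_c = (k_d/k_a) L₀ e^(−k_d t_c) = (0.238/1.65) × 42.5 × e^(−0.238×1.336) = 0.1442 × 42.5 × 0.7276 = 4.461 mg/L.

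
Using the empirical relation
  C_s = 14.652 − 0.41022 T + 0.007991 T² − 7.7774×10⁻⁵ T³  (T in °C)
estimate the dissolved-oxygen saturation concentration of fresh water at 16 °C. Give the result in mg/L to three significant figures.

C_s = 14.652 − 0.41022×16 + 0.007991×16² − 7.7774×10⁻⁵×16³ = 9.816 mg/L.

C_s ≈ 9.82 mg/L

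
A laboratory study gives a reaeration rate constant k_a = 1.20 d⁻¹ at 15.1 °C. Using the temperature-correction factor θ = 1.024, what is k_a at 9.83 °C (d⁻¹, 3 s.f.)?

k_a(T₂) = k_a(T₁) · θ^(T₂−T₁) = 1.20 × 1.024^(9.83−15.1)
= 1.20 × 1.024^-5.27 = 1.20 × 0.8825 = 1.059 d⁻¹.

k_a ≈ 1.06 d⁻¹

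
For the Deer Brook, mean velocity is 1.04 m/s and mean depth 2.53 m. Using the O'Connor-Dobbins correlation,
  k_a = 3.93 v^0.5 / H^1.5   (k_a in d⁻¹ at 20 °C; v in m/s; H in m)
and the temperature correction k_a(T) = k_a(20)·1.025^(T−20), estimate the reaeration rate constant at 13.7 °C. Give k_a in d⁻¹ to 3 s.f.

k_a ≈ 0.852 d⁻¹

k_a(20) = 3.93 × 1.04^0.5 / 2.53^1.5 = 3.93 × 1.020 / 4.024 = 0.9959 d⁻¹.
k_a(13.7) = 0.9959 × 1.025^(13.7−20) = 0.9959 × 0.8559 = 0.8524 d⁻¹.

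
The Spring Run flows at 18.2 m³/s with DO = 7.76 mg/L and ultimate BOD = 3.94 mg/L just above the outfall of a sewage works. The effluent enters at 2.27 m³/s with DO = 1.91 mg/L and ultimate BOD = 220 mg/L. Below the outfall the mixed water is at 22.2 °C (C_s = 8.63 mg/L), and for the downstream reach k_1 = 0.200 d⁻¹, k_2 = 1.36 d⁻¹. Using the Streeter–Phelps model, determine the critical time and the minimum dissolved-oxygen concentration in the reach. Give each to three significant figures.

t_c ≈ 1.33 d; minimum DO ≈ 5.48 mg/L

Mixed DO = (18.2×7.76 + 2.27×1.91)/(18.2+2.27) = 145.6/20.47 = 7.111 mg/L.
Mixed L₀ = (18.2×3.94 + 2.27×220)/(20.47) = 571.1/20.47 = 27.90 mg/L.
Initial deficit D₀ = C_s − DO₀ = 8.63 − 7.111 = 1.519 mg/L.
t_c = (1/1.160) ln[(1.36/0.200)(1 − 1.519×1.160/(0.200×27.90))] = 0.8621 × ln(4.653) = 1.325 d.
D_c = (0.200/1.36) × 27.90 × e^(−0.200×1.325) = 0.1471 × 27.90 × 0.7671 = 3.147 mg/L.
Minimum DO = 8.63 − 3.147 = 5.483 mg/L.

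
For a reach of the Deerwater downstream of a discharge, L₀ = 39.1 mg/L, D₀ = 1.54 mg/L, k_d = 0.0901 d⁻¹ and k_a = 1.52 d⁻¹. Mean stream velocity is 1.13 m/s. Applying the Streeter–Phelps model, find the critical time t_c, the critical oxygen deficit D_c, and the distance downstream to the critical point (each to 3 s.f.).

At the critical point dD/dt = 0, so k_d L₀ e^(−k_d t) = k_a D. Substituting D(t) from the Streeter–Phelps equation and solving for t gives
t_c = ln[(k_a/k_d)(1 − D₀(k_a−k_d)/(k_d L₀))] / (k_a−k_d).
Here k_a−k_d = 1.430 d⁻¹ and 1 − D₀(k_a−k_d)/(k_d L₀) = 1 − 1.54×1.430/(0.0901×39.1) = 0.3749, so
t_c = ln(16.87 × 0.3749) / 1.430 = 1.845 / 1.430 = 1.290 d.
D_c = (k_d/k_a) L₀ e^(−k_d t_c) = (0.0901/1.52) × 39.1 × e^(−0.0901×1.290) = 0.05928 × 39.1 × 0.8903 = 2.063 mg/L.
x_c = v t_c = 1.13 m/s × 1.290 d × 86400 s/d = 125900 m ≈ 126 km.

t_c ≈ 1.29 d; D_c ≈ 2.06 mg/L; x_c ≈ 126 km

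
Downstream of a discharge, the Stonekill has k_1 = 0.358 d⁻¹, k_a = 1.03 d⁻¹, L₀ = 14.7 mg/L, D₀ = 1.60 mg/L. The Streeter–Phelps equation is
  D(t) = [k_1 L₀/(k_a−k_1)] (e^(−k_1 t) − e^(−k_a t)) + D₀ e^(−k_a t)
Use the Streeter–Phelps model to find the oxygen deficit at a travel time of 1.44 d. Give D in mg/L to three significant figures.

k_1 L₀/(k_a−k_1) = 0.358×14.7/(1.03−0.358) = 5.263/0.6720 = 7.831 mg/L.
e^(−k_1 t) = e^(−0.358×1.440) = 0.5972; e^(−k_a t) = e^(−1.03×1.440) = 0.2269.
D = 7.831 × (0.5972 − 0.2269) + 1.60 × 0.2269 = 2.900 + 0.3631 = 3.263 mg/L.

D ≈ 3.26 mg/L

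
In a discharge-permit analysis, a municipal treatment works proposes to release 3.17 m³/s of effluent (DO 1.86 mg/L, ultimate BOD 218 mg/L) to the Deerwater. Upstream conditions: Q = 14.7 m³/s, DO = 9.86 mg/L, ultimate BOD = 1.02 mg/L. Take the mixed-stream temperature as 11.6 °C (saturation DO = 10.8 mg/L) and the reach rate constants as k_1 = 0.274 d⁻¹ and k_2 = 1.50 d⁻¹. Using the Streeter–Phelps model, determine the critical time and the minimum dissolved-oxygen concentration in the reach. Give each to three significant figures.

t_c ≈ 1.13 d; minimum DO ≈ 5.51 mg/L

Mixed DO = (14.7×9.86 + 3.17×1.86)/(14.7+3.17) = 150.8/17.87 = 8.441 mg/L.
Mixed L₀ = (14.7×1.02 + 3.17×218)/(17.87) = 706.1/17.87 = 39.51 mg/L.
Initial deficit D₀ = C_s − DO₀ = 10.8 − 8.441 = 2.359 mg/L.
t_c = (1/1.226) ln[(1.50/0.274)(1 − 2.359×1.226/(0.274×39.51))] = 0.8157 × ln(4.012) = 1.133 d.
D_c = (0.274/1.50) × 39.51 × e^(−0.274×1.133) = 0.1827 × 39.51 × 0.7331 = 5.291 mg/L.
Minimum DO = 10.8 − 5.291 = 5.509 mg/L.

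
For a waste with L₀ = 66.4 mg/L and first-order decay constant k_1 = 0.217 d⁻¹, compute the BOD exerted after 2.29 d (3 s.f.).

y_t = L₀(1 − e^(−k_1 t)) = 66.4 × (1 − e^(−0.217×2.29))
= 66.4 × (1 − 0.6084) = 66.4 × 0.3916 = 26.00 mg/L.

y ≈ 26.0 mg/L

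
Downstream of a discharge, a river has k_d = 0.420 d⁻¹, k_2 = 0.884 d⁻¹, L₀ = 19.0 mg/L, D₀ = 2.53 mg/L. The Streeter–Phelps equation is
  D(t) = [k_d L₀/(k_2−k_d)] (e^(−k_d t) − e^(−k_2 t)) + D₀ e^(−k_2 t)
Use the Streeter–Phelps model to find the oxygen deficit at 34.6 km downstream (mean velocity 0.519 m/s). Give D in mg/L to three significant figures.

Travel time t = x/v = 34.6 km / (0.519 m/s) = 34600 m / 0.519 m/s = 66670 s = 0.7716 d.
k_d L₀/(k_2−k_d) = 0.420×19.0/(0.884−0.420) = 7.980/0.4640 = 17.20 mg/L.
e^(−k_d t) = e^(−0.420×0.7716) = 0.7232; e^(−k_2 t) = e^(−0.884×0.7716) = 0.5056.
D = 17.20 × (0.7232 − 0.5056) + 2.53 × 0.5056 = 3.743 + 1.279 = 5.022 mg/L.

D ≈ 5.02 mg/L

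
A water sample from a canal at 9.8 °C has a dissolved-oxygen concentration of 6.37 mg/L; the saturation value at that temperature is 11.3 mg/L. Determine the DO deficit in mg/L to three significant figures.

D ≈ 4.93 mg/L

D = C_s − C = 11.3 − 6.37 = 4.93 mg/L.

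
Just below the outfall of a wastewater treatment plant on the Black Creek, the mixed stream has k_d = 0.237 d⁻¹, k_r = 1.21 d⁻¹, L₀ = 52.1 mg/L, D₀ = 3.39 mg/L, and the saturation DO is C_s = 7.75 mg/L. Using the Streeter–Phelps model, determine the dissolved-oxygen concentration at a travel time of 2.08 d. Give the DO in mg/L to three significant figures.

DO ≈ 0.749 mg/L

k_d L₀/(k_r−k_d) = 0.237×52.1/(1.21−0.237) = 12.35/0.9730 = 12.69 mg/L.
e^(−k_d t) = e^(−0.237×2.080) = 0.6108; e^(−k_r t) = e^(−1.21×2.080) = 0.08072.
D = 12.69 × (0.6108 − 0.08072) + 3.39 × 0.08072 = 6.727 + 0.2736 = 7.001 mg/L.
DO = C_s − D = 7.75 − 7.001 = 0.7492 mg/L.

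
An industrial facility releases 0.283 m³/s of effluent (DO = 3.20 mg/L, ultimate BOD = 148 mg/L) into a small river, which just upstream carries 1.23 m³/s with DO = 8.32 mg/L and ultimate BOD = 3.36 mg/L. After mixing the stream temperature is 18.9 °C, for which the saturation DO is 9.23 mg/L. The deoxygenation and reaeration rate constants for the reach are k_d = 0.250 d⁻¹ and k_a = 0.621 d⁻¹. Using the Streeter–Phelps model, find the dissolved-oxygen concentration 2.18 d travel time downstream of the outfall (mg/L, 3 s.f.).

DO ≈ 2.16 mg/L

Mixed DO = (1.23×8.32 + 0.283×3.20)/(1.23+0.283) = 11.14/1.513 = 7.362 mg/L.
Mixed L₀ = (1.23×3.36 + 0.283×148)/(1.513) = 46.02/1.513 = 30.41 mg/L.
Initial deficit D₀ = C_s − DO₀ = 9.23 − 7.362 = 1.868 mg/L.
D(2.18) = [0.250×30.41/(0.621−0.250)](e^(−0.250×2.18) − e^(−0.621×2.18)) + 1.868 e^(−0.621×2.18)
= 20.49 × (0.5798 − 0.2583) + 1.868 × 0.2583 = 7.073 mg/L.
DO = 9.23 − 7.073 = 2.157 mg/L.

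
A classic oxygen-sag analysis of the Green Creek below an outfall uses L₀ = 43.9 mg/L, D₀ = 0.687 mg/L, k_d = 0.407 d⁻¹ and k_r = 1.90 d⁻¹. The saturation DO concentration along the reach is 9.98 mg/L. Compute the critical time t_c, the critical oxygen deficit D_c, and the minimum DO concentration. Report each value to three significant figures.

t_c ≈ 0.992 d; D_c ≈ 6.28 mg/L; min DO ≈ 3.70 mg/L

At the critical point dD/dt = 0, so k_d L₀ e^(−k_d t) = k_r D. Substituting D(t) from the Streeter–Phelps equation and solving for t gives
t_c = ln[(k_r/k_d)(1 − D₀(k_r−k_d)/(k_d L₀))] / (k_r−k_d).
Here k_r−k_d = 1.493 d⁻¹ and 1 − D₀(k_r−k_d)/(k_d L₀) = 1 − 0.687×1.493/(0.407×43.9) = 0.9426, so
t_c = ln(4.668 × 0.9426) / 1.493 = 1.482 / 1.493 = 0.9924 d.
L(t_c) = L₀ e^(−k_d t_c) = 43.9 × 0.6677 = 29.31 mg/L, and at the critical point k_r D_c = k_d L, so D_c = (0.407/1.90) × 29.31 = 6.279 mg/L.
Minimum DO = C_s − D_c = 9.98 − 6.279 = 3.701 mg/L.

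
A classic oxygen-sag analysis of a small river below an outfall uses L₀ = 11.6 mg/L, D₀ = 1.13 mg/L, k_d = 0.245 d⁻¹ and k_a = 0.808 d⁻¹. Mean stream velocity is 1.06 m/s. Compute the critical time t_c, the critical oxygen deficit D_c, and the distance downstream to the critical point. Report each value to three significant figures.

t_c = [1/(k_a−k_d)] ln[(k_a/k_d)(1 − D₀(k_a−k_d)/(k_d L₀))]
= [1/(0.808−0.245)] ln[(0.808/0.245)(1 − 1.13×0.5630/(0.245×11.6))]
= (1/0.5630) ln[3.298 × 0.7761] = 1.776 × ln(2.560) = 1.776 × 0.9399 = 1.669 d.
D_c = (k_d/k_a) L₀ e^(−k_d t_c) = (0.245/0.808) × 11.6 × e^(−0.245×1.669) = 0.3032 × 11.6 × 0.6643 = 2.337 mg/L.
x_c = v t_c = 1.06 m/s × 1.669 d × 86400 s/d = 152900 m ≈ 153 km.

t_c ≈ 1.67 d; D_c ≈ 2.34 mg/L; x_c ≈ 153 km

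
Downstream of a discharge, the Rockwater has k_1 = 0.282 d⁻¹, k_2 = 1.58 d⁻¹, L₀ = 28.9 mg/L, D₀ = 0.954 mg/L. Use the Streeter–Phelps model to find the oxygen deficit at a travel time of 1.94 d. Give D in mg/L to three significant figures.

k_1 L₀/(k_2−k_1) = 0.282×28.9/(1.58−0.282) = 8.150/1.298 = 6.279 mg/L.
e^(−k_1 t) = e^(−0.282×1.940) = 0.5786; e^(−k_2 t) = e^(−1.58×1.940) = 0.04664.
D = 6.279 × (0.5786 − 0.04664) + 0.954 × 0.04664 = 3.340 + 0.04450 = 3.385 mg/L.

D ≈ 3.38 mg/L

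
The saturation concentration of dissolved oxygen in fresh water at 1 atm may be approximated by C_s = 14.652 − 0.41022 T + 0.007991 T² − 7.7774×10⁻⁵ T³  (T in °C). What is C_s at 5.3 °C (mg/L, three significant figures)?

C_s ≈ 12.7 mg/L

C_s = 14.652 − 0.41022×5.3 + 0.007991×5.3² − 7.7774×10⁻⁵×5.3³ = 12.69 mg/L.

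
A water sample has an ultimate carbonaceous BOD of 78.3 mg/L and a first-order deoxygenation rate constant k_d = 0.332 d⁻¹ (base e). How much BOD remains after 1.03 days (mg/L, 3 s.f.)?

L_t = L₀ e^(−k_d t) = 78.3 × e^(−0.332×1.03) = 78.3 × 0.7104 = 55.62 mg/L.

L ≈ 55.6 mg/L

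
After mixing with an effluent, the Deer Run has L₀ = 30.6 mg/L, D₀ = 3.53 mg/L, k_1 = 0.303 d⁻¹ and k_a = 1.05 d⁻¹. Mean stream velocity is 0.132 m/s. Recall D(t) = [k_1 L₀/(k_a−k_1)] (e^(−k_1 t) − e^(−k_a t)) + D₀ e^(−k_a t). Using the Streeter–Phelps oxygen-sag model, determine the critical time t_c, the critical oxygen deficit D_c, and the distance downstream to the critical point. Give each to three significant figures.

At the critical point dD/dt = 0, so k_1 L₀ e^(−k_1 t) = k_a D. Substituting D(t) from the Streeter–Phelps equation and solving for t gives
t_c = ln[(k_a/k_1)(1 − D₀(k_a−k_1)/(k_1 L₀))] / (k_a−k_1).
Here k_a−k_1 = 0.7470 d⁻¹ and 1 − D₀(k_a−k_1)/(k_1 L₀) = 1 − 3.53×0.7470/(0.303×30.6) = 0.7156, so
t_c = ln(3.465 × 0.7156) / 0.7470 = 0.9082 / 0.7470 = 1.216 d.
L(t_c) = L₀ e^(−k_1 t_c) = 30.6 × 0.6919 = 21.17 mg/L, and at the critical point k_a D_c = k_1 L, so D_c = (0.303/1.05) × 21.17 = 6.109 mg/L.
x_c = v t_c = 0.132 m/s × 1.216 d × 86400 s/d = 13870 m ≈ 13.9 km.

t_c ≈ 1.22 d; D_c ≈ 6.11 mg/L; x_c ≈ 13.9 km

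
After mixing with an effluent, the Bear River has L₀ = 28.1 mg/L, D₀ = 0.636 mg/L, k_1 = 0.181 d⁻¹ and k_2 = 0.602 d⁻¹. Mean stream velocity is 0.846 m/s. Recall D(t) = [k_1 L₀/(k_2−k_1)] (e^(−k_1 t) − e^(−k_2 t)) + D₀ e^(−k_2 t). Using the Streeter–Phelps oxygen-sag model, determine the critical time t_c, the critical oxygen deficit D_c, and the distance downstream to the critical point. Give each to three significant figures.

t_c = [1/(k_2−k_1)] ln[(k_2/k_1)(1 − D₀(k_2−k_1)/(k_1 L₀))]
= [1/(0.602−0.181)] ln[(0.602/0.181)(1 − 0.636×0.4210/(0.181×28.1))]
= (1/0.4210) ln[3.326 × 0.9474] = 2.375 × ln(3.151) = 2.375 × 1.148 = 2.726 d.
L(t_c) = L₀ e^(−k_1 t_c) = 28.1 × 0.6105 = 17.16 mg/L, and at the critical point k_2 D_c = k_1 L, so D_c = (0.181/0.602) × 17.16 = 5.158 mg/L.
x_c = v t_c = 0.846 m/s × 2.726 d × 86400 s/d = 199300 m ≈ 199 km.

t_c ≈ 2.73 d; D_c ≈ 5.16 mg/L; x_c ≈ 199 km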